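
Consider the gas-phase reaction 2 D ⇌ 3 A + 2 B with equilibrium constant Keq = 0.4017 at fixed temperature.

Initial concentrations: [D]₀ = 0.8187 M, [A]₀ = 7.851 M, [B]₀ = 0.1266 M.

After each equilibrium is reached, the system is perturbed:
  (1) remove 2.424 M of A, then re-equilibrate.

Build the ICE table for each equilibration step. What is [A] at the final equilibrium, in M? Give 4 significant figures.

Q₀ = 11.57 vs Keq = 0.4017 ⇒ Q>K, reverse
Step 1:
                   D          A          B
  init        0.8187      7.851     0.1266
  Δ          0.09938    -0.1491   -0.09938
  eq          0.9181      7.702    0.02722
  solve Keq expr → x = -0.04969; check Q = 0.4017
Then remove 2.424 M of A.
Step 2:
                   D          A          B
  init        0.9181      5.278    0.02722
  Δ         -0.01937    0.02905    0.01937
  eq          0.8987      5.307    0.04659
  solve Keq expr → x = 0.009684; check Q = 0.4017

[A]_eq = 5.307 M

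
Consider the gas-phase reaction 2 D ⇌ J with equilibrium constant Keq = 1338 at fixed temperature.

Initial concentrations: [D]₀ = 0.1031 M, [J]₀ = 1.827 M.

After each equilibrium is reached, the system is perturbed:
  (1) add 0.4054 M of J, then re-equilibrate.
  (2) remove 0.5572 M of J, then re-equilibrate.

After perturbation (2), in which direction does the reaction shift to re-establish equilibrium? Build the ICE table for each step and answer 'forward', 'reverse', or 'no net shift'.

Direction: forward

Q₀ = 171.9 vs Keq = 1338 ⇒ Q<K, forward
Step 1:
                   D          J
  I           0.1031      1.827
  C         -0.06582    0.03291
  E          0.03728       1.86
  solve Keq expr → x = 0.03291; check Q = 1338
Then add 0.4054 M of J.
Step 2:
                   D          J
  I          0.03728      2.265
  C         0.003846  -0.001923
  E          0.04113      2.263
  solve Keq expr → x = -0.001923; check Q = 1338
Then remove 0.5572 M of J.
Step 3:
                   D          J
  I          0.04113      1.706
  C        -0.005391   0.002696
  E          0.03574      1.709
  solve Keq expr → x = 0.002696; check Q = 1338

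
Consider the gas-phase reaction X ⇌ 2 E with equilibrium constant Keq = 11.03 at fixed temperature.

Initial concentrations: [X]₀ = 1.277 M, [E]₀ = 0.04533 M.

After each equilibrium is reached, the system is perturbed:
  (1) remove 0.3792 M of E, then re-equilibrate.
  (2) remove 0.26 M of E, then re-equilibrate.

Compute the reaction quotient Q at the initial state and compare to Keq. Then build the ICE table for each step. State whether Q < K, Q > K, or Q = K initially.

Q₀ = 0.001609 vs Keq = 11.03 ⇒ Q<K, forward
Step 1:
                  X         E
  init        1.277   0.04533
  Δ         -0.9405     1.881
  eq         0.3365     1.926
  solve Keq expr → x = 0.9405; check Q = 11.03
Then remove 0.3792 M of E.
Step 2:
                  X         E
  init       0.3365     1.547
  Δ        -0.07518    0.1504
  eq         0.2613     1.698
  solve Keq expr → x = 0.07518; check Q = 11.03
Then remove 0.26 M of E.
Step 3:
                  X         E
  init       0.2613     1.438
  Δ        -0.04803   0.09606
  eq         0.2132     1.534
  solve Keq expr → x = 0.04803; check Q = 11.03

Q₀ = 0.001609; Q < K (proceeds forward)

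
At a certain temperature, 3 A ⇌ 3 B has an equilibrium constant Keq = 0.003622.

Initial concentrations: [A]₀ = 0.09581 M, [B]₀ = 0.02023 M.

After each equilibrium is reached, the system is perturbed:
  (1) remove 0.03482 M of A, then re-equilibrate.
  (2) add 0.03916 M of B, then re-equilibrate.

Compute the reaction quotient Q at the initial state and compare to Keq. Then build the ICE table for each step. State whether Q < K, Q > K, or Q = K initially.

Q₀ = 0.009414; Q > K (proceeds reverse)

Q₀ = 0.009414 vs Keq = 0.003622 ⇒ Q>K, reverse
Step 1:
                   A          B
  Initial    0.09581    0.02023
  Change    0.004782  -0.004782
  Equil       0.1006    0.01545
  solve Keq expr → x = -0.001594; check Q = 0.003622
Then remove 0.03482 M of A.
Step 2:
                   A          B
  Initial    0.06577    0.01545
  Change    0.004636  -0.004636
  Equil      0.07041    0.01081
  solve Keq expr → x = -0.001545; check Q = 0.003622
Then add 0.03916 M of B.
Step 3:
                   A          B
  Initial    0.07041    0.04997
  Change     0.03395   -0.03395
  Equil       0.1044    0.01603
  solve Keq expr → x = -0.01132; check Q = 0.003622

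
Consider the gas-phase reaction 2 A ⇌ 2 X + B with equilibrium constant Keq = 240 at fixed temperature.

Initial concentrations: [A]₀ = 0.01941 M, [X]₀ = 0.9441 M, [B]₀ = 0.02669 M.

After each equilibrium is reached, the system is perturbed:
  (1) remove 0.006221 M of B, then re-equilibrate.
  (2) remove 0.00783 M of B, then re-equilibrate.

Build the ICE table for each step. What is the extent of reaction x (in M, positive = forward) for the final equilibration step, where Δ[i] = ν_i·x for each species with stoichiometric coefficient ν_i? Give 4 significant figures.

x = 7.3662e-04 M

Q₀ = 63.14 vs Keq = 240 ⇒ Q<K, forward
Step 1:
                   A          X          B
  init       0.01941     0.9441    0.02669
  Δ        -0.008586   0.008586   0.004293
  eq         0.01082     0.9527    0.03098
  solve Keq expr → x = 0.004293; check Q = 240
Then remove 0.006221 M of B.
Step 2:
                   A          X          B
  init       0.01082     0.9527    0.02476
  Δ        -0.001036   0.001036 5.1810e-04
  eq        0.009788     0.9537    0.02528
  solve Keq expr → x = 5.1810e-04; check Q = 240
Then remove 0.00783 M of B.
Step 3:
                   A          X          B
  init      0.009788     0.9537    0.01745
  Δ        -0.001473   0.001473 7.3662e-04
  eq        0.008315     0.9552    0.01819
  solve Keq expr → x = 7.3662e-04; check Q = 240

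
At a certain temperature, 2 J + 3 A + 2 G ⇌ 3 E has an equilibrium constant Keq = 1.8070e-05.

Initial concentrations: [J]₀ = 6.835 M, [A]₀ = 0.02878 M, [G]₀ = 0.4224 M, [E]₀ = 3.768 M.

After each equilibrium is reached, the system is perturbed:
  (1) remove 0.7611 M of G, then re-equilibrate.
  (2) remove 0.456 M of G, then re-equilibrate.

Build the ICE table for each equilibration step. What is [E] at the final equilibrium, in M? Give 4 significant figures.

[E]_eq = 0.4736 M

Q₀ = 2.6924e+05 vs Keq = 1.8070e-05 ⇒ Q>K, reverse
Step 1:
                  J         A         G         E
  init        6.835   0.02878    0.4224     3.768
  Δ           2.077     3.115     2.077    -3.115
  eq          8.912     3.144     2.499     0.653
  solve Keq expr → x = -1.038; check Q = 1.8070e-05
Then remove 0.7611 M of G.
Step 2:
                  J         A         G         E
  init        8.912     3.144     1.738     0.653
  Δ         0.07067     0.106   0.07067    -0.106
  eq          8.982      3.25     1.809     0.547
  solve Keq expr → x = -0.03534; check Q = 1.8070e-05
Then remove 0.456 M of G.
Step 3:
                  J         A         G         E
  init        8.982      3.25     1.353     0.547
  Δ         0.04892   0.07338   0.04892  -0.07338
  eq          9.031     3.323     1.402    0.4736
  solve Keq expr → x = -0.02446; check Q = 1.8070e-05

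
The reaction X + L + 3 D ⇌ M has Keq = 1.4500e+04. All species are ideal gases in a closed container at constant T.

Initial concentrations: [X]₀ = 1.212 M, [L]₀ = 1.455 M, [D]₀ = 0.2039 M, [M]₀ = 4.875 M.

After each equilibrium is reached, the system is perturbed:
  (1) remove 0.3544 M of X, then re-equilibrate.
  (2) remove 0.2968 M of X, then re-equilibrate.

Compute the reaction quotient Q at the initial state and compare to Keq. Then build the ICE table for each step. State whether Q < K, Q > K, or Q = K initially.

Q₀ = 326.1 vs Keq = 1.4500e+04 ⇒ Q<K, forward
Step 1:
                   X          L          D          M
  Initial      1.212      1.455     0.2039      4.875
  Change    -0.04824   -0.04824    -0.1447    0.04824
  Equil        1.164      1.407    0.05919      4.923
  solve Keq expr → x = 0.04824; check Q = 1.4500e+04
Then remove 0.3544 M of X.
Step 2:
                   X          L          D          M
  Initial     0.8094      1.407    0.05919      4.923
  Change    0.002499   0.002499   0.007498  -0.002499
  Equil       0.8119      1.409    0.06669      4.921
  solve Keq expr → x = -0.002499; check Q = 1.4500e+04
Then remove 0.2968 M of X.
Step 3:
                   X          L          D          M
  Initial     0.5151      1.409    0.06669      4.921
  Change    0.003554   0.003554    0.01066  -0.003554
  Equil       0.5186      1.413    0.07735      4.917
  solve Keq expr → x = -0.003554; check Q = 1.4500e+04

Q₀ = 326.1; Q < K (proceeds forward)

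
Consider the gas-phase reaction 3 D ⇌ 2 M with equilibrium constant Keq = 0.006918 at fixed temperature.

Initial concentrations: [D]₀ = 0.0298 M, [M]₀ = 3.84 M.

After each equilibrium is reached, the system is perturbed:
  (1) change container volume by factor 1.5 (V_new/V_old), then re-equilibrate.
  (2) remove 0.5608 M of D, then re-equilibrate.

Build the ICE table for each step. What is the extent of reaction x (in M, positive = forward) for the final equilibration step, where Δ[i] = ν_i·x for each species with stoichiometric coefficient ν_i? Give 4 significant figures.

x = -0.04545 M

Q₀ = 5.5720e+05 vs Keq = 0.006918 ⇒ Q>K, reverse
Step 1:
                    D           M
  I            0.0298        3.84
  C             4.541      -3.027
  E             4.571      0.8128
  solve Keq expr → x = -1.514; check Q = 0.006918
Then change container volume by factor 1.5 (V_new/V_old).
Step 2:
                    D           M
  I             3.047      0.5418
  C            0.1122    -0.07478
  E             3.159      0.4671
  solve Keq expr → x = -0.03739; check Q = 0.006918
Then remove 0.5608 M of D.
Step 3:
                    D           M
  I             2.598      0.4671
  C            0.1363    -0.09089
  E             2.735      0.3762
  solve Keq expr → x = -0.04545; check Q = 0.006918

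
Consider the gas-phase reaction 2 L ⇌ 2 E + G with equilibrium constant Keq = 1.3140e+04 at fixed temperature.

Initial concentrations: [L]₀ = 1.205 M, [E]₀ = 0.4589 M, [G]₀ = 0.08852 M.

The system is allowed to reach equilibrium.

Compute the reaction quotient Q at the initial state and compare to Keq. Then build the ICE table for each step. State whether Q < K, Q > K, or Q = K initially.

Q₀ = 0.01284; Q < K (proceeds forward)

Q₀ = 0.01284 vs Keq = 1.3140e+04 ⇒ Q<K, forward
Step 1:
                    L           E           G
  I             1.205      0.4589     0.08852
  C            -1.193       1.193      0.5965
  E           0.01193       1.652      0.6851
  solve Keq expr → x = 0.5965; check Q = 1.3140e+04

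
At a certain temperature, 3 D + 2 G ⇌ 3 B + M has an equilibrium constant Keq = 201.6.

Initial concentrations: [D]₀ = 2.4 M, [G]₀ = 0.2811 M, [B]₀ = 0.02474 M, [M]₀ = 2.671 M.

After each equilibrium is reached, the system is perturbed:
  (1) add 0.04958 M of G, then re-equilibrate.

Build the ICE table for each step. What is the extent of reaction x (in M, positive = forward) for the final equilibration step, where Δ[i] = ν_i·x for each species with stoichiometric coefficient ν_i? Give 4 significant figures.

x = 0.0229 M

Q₀ = 3.7027e-05 vs Keq = 201.6 ⇒ Q<K, forward
Step 1:
                   D          G          B          M
  I              2.4     0.2811    0.02474      2.671
  C           -0.404    -0.2694      0.404     0.1347
  E            1.996    0.01175     0.4288      2.806
  solve Keq expr → x = 0.1347; check Q = 201.6
Then add 0.04958 M of G.
Step 2:
                   D          G          B          M
  I            1.996    0.06133     0.4288      2.806
  C         -0.06869   -0.04579    0.06869     0.0229
  E            1.927    0.01553     0.4975      2.829
  solve Keq expr → x = 0.0229; check Q = 201.6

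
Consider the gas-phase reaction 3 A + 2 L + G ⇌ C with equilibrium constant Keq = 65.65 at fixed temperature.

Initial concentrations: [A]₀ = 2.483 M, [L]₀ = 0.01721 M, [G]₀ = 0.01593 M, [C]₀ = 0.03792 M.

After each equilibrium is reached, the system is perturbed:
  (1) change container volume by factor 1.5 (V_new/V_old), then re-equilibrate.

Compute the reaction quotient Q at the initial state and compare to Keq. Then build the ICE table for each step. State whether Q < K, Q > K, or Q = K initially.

Q₀ = 525 vs Keq = 65.65 ⇒ Q>K, reverse
Step 1:
                   A          L          G          C
  Initial      2.483    0.01721    0.01593    0.03792
  Change     0.02539    0.01693   0.008464  -0.008464
  Equil        2.508    0.03414    0.02439    0.02946
  solve Keq expr → x = -0.008464; check Q = 65.65
Then change container volume by factor 1.5 (V_new/V_old).
Step 2:
                   A          L          G          C
  Initial      1.672    0.02276    0.01626    0.01964
  Change     0.02396    0.01597   0.007985  -0.007985
  Equil        1.696    0.03873    0.02425    0.01165
  solve Keq expr → x = -0.007985; check Q = 65.65

Q₀ = 525; Q > K (proceeds reverse)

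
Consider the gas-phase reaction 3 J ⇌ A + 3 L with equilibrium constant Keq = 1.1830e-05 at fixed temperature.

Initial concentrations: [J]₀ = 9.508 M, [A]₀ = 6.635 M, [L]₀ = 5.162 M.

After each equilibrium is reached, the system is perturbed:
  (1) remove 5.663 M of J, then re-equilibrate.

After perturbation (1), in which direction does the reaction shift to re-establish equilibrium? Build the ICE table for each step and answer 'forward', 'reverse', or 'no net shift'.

Direction: reverse

Q₀ = 1.062 vs Keq = 1.1830e-05 ⇒ Q>K, reverse
Step 1:
                  J         A         L
  Initial     9.508     6.635     5.162
  Change      4.969    -1.656    -4.969
  Equil       14.48     4.979    0.1932
  solve Keq expr → x = -1.656; check Q = 1.1830e-05
Then remove 5.663 M of J.
Step 2:
                  J         A         L
  Initial     8.814     4.979    0.1932
  Change    0.07438  -0.02479  -0.07438
  Equil       8.888     4.954    0.1188
  solve Keq expr → x = -0.02479; check Q = 1.1830e-05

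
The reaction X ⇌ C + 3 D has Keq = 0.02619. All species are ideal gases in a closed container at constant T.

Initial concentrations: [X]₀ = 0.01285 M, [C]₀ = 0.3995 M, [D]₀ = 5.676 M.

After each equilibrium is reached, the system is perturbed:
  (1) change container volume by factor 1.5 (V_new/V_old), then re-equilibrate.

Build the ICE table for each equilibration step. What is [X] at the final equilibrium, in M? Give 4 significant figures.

Q₀ = 5685 vs Keq = 0.02619 ⇒ Q>K, reverse
Step 1:
                  X         C         D
  I         0.01285    0.3995     5.676
  C          0.3994   -0.3994    -1.198
  E          0.4122 1.2024e-04     4.478
  solve Keq expr → x = -0.3994; check Q = 0.02619
Then change container volume by factor 1.5 (V_new/V_old).
Step 2:
                  X         C         D
  I          0.2748 8.0163e-05     2.985
  C       -1.9004e-04 1.9004e-04 5.7013e-04
  E          0.2746 2.7021e-04     2.986
  solve Keq expr → x = 1.9004e-04; check Q = 0.02619

[X]_eq = 0.2746 M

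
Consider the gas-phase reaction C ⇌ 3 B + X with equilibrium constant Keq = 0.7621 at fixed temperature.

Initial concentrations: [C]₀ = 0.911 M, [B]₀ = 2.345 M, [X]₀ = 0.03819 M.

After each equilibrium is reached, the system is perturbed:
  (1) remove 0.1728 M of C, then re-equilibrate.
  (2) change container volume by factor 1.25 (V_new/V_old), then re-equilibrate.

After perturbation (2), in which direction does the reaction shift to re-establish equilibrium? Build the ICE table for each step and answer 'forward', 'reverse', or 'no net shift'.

Direction: forward

Q₀ = 0.5406 vs Keq = 0.7621 ⇒ Q<K, forward
Step 1:
                    C           B           X
  I             0.911       2.345     0.03819
  C          -0.01245     0.03736     0.01245
  E            0.8985       2.382     0.05064
  solve Keq expr → x = 0.01245; check Q = 0.7621
Then remove 0.1728 M of C.
Step 2:
                    C           B           X
  I            0.7257       2.382     0.05064
  C          0.008011    -0.02403   -0.008011
  E            0.7338       2.358     0.04263
  solve Keq expr → x = -0.008011; check Q = 0.7621
Then change container volume by factor 1.25 (V_new/V_old).
Step 3:
                    C           B           X
  I             0.587       1.887     0.03411
  C          -0.02326     0.06979     0.02326
  E            0.5637       1.956     0.05737
  solve Keq expr → x = 0.02326; check Q = 0.7621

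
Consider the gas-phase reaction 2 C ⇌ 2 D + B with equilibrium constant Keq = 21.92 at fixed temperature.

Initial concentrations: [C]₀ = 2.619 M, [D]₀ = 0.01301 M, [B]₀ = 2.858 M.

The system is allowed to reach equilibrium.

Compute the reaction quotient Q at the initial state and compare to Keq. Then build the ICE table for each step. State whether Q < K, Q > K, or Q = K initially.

Q₀ = 7.0525e-05; Q < K (proceeds forward)

Q₀ = 7.0525e-05 vs Keq = 21.92 ⇒ Q<K, forward
Step 1:
                    C           D           B
  Initial       2.619     0.01301       2.858
  Change       -1.847       1.847      0.9233
  Equil        0.7724        1.86       3.781
  solve Keq expr → x = 0.9233; check Q = 21.92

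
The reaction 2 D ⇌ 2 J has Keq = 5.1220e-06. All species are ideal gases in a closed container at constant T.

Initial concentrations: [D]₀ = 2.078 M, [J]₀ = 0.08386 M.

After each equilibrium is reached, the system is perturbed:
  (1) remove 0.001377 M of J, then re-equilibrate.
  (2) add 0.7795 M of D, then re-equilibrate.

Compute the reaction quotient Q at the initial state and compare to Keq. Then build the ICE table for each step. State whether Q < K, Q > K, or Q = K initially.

Q₀ = 0.001629 vs Keq = 5.1220e-06 ⇒ Q>K, reverse
Step 1:
                    D           J
  init          2.078     0.08386
  Δ           0.07898    -0.07898
  eq            2.157    0.004882
  solve Keq expr → x = -0.03949; check Q = 5.1220e-06
Then remove 0.001377 M of J.
Step 2:
                    D           J
  init          2.157    0.003505
  Δ         -0.001374    0.001374
  eq            2.156    0.004879
  solve Keq expr → x = 6.8695e-04; check Q = 5.1220e-06
Then add 0.7795 M of D.
Step 3:
                    D           J
  init          2.935    0.004879
  Δ          -0.00176     0.00176
  eq            2.933    0.006639
  solve Keq expr → x = 8.8008e-04; check Q = 5.1220e-06

Q₀ = 0.001629; Q > K (proceeds reverse)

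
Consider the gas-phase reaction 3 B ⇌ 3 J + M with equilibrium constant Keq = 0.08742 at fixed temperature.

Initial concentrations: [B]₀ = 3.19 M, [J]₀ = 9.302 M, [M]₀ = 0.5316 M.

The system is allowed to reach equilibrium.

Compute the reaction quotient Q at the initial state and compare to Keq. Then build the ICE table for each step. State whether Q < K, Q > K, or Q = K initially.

Q₀ = 13.18; Q > K (proceeds reverse)

Q₀ = 13.18 vs Keq = 0.08742 ⇒ Q>K, reverse
Step 1:
                    B           J           M
  I              3.19       9.302      0.5316
  C             1.536      -1.536     -0.5119
  E             4.726       7.766      0.0197
  solve Keq expr → x = -0.5119; check Q = 0.08742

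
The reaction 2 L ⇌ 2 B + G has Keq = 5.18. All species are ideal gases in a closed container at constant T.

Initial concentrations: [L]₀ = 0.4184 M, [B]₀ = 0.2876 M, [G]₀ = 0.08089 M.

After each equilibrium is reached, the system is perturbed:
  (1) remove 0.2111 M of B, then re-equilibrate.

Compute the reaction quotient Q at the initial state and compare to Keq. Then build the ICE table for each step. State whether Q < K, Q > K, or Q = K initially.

Q₀ = 0.03822 vs Keq = 5.18 ⇒ Q<K, forward
Step 1:
                   L          B          G
  init        0.4184     0.2876    0.08089
  Δ          -0.2958     0.2958     0.1479
  eq          0.1226     0.5834     0.2288
  solve Keq expr → x = 0.1479; check Q = 5.18
Then remove 0.2111 M of B.
Step 2:
                   L          B          G
  init        0.1226     0.3723     0.2288
  Δ         -0.03408    0.03408    0.01704
  eq         0.08853     0.4064     0.2458
  solve Keq expr → x = 0.01704; check Q = 5.18

Q₀ = 0.03822; Q < K (proceeds forward)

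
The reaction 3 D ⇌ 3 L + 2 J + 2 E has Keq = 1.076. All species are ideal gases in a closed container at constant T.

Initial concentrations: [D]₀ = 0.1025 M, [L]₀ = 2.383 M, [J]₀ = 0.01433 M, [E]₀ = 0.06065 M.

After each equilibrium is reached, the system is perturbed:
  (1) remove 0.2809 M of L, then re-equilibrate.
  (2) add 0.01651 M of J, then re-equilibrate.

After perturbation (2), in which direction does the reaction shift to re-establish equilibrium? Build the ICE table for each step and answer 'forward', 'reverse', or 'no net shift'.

Q₀ = 0.009492 vs Keq = 1.076 ⇒ Q<K, forward
Step 1:
                    D           L           J           E
  I            0.1025       2.383     0.01433     0.06065
  C          -0.04375     0.04375     0.02917     0.02917
  E           0.05875       2.427      0.0435     0.08982
  solve Keq expr → x = 0.01458; check Q = 1.076
Then remove 0.2809 M of L.
Step 2:
                    D           L           J           E
  I           0.05875       2.146      0.0435     0.08982
  C         -0.003743    0.003743    0.002495    0.002495
  E             0.055        2.15     0.04599     0.09231
  solve Keq expr → x = 0.001248; check Q = 1.076
Then add 0.01651 M of J.
Step 3:
                    D           L           J           E
  I             0.055        2.15      0.0625     0.09231
  C          0.006834   -0.006834   -0.004556   -0.004556
  E           0.06184       2.143     0.05795     0.08776
  solve Keq expr → x = -0.002278; check Q = 1.076

Direction: reverse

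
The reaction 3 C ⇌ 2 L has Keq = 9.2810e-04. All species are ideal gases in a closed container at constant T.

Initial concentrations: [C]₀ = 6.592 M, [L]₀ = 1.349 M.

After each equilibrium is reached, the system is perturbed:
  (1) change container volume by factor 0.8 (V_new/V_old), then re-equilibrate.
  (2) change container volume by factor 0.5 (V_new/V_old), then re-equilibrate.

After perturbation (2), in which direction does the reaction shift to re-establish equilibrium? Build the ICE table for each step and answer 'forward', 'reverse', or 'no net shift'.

Direction: forward

Q₀ = 0.006353 vs Keq = 9.2810e-04 ⇒ Q>K, reverse
Step 1:
                   C          L
  I            6.592      1.349
  C            1.057    -0.7045
  E            7.649     0.6445
  solve Keq expr → x = -0.3523; check Q = 9.2810e-04
Then change container volume by factor 0.8 (V_new/V_old).
Step 2:
                   C          L
  I            9.561     0.8056
  C          -0.1177     0.0785
  E            9.443     0.8841
  solve Keq expr → x = 0.03925; check Q = 9.2810e-04
Then change container volume by factor 0.5 (V_new/V_old).
Step 3:
                   C          L
  I            18.89      1.768
  C          -0.8486     0.5658
  E            18.04      2.334
  solve Keq expr → x = 0.2829; check Q = 9.2810e-04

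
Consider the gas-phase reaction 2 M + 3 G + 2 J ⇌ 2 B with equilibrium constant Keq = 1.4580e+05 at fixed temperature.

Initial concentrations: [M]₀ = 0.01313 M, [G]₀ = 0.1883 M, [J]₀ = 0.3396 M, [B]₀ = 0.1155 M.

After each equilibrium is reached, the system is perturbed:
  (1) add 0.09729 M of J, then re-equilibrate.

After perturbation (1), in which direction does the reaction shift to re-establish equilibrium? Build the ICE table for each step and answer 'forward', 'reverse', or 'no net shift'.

Direction: forward

Q₀ = 1.0050e+05 vs Keq = 1.4580e+05 ⇒ Q<K, forward
Step 1:
                  M         G         J         B
  init      0.01313    0.1883    0.3396    0.1155
  Δ       -0.001766 -0.002649 -0.001766  0.001766
  eq        0.01136    0.1857    0.3378    0.1173
  solve Keq expr → x = 8.8287e-04; check Q = 1.4580e+05
Then add 0.09729 M of J.
Step 2:
                  M         G         J         B
  init      0.01136    0.1857    0.4351    0.1173
  Δ       -0.002104 -0.003156 -0.002104  0.002104
  eq        0.00926    0.1825     0.433    0.1194
  solve Keq expr → x = 0.001052; check Q = 1.4580e+05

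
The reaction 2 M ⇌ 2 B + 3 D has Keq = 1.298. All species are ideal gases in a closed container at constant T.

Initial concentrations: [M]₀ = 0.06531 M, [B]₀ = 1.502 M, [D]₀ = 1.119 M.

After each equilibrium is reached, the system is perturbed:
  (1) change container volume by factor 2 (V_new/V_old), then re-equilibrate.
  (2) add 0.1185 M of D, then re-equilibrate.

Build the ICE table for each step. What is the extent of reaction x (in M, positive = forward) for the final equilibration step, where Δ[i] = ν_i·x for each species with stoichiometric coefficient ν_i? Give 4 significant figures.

Q₀ = 741.1 vs Keq = 1.298 ⇒ Q>K, reverse
Step 1:
                  M         B         D
  I         0.06531     1.502     1.119
  C          0.3653   -0.3653   -0.5479
  E          0.4306     1.137    0.5711
  solve Keq expr → x = -0.1826; check Q = 1.298
Then change container volume by factor 2 (V_new/V_old).
Step 2:
                  M         B         D
  I          0.2153    0.5684    0.2855
  C        -0.07425   0.07425    0.1114
  E           0.141    0.6426    0.3969
  solve Keq expr → x = 0.03712; check Q = 1.298
Then add 0.1185 M of D.
Step 3:
                  M         B         D
  I           0.141    0.6426    0.5154
  C         0.03116  -0.03116  -0.04674
  E          0.1722    0.6115    0.4687
  solve Keq expr → x = -0.01558; check Q = 1.298

x = -0.01558 M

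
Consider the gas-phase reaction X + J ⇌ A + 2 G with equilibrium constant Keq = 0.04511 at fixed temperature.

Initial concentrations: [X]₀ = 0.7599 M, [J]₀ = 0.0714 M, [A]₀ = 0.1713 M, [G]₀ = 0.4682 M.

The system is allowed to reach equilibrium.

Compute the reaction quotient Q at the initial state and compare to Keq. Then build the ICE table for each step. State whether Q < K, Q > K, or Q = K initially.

Q₀ = 0.6921; Q > K (proceeds reverse)

Q₀ = 0.6921 vs Keq = 0.04511 ⇒ Q>K, reverse
Step 1:
                    X           J           A           G
  I            0.7599      0.0714      0.1713      0.4682
  C           0.09258     0.09258    -0.09258     -0.1852
  E            0.8525       0.164     0.07872       0.283
  solve Keq expr → x = -0.09258; check Q = 0.04511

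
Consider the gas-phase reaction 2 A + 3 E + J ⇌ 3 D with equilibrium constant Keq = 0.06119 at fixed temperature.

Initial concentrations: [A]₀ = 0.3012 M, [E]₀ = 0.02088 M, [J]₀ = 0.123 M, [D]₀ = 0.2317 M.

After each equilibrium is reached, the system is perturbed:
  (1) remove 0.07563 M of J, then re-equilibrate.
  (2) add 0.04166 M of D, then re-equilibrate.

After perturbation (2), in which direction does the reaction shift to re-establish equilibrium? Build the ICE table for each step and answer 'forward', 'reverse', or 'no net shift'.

Direction: reverse

Q₀ = 1.2245e+05 vs Keq = 0.06119 ⇒ Q>K, reverse
Step 1:
                  A         E         J         D
  init       0.3012   0.02088     0.123    0.2317
  Δ           0.135    0.2026   0.06752   -0.2026
  eq         0.4362    0.2234    0.1905   0.02914
  solve Keq expr → x = -0.06752; check Q = 0.06119
Then remove 0.07563 M of J.
Step 2:
                  A         E         J         D
  init       0.4362    0.2234    0.1149   0.02914
  Δ        0.002599  0.003898  0.001299 -0.003898
  eq         0.4388    0.2273    0.1162   0.02524
  solve Keq expr → x = -0.001299; check Q = 0.06119
Then add 0.04166 M of D.
Step 3:
                  A         E         J         D
  init       0.4388    0.2273    0.1162    0.0669
  Δ         0.02377   0.03566   0.01189  -0.03566
  eq         0.4626     0.263    0.1281   0.03125
  solve Keq expr → x = -0.01189; check Q = 0.06119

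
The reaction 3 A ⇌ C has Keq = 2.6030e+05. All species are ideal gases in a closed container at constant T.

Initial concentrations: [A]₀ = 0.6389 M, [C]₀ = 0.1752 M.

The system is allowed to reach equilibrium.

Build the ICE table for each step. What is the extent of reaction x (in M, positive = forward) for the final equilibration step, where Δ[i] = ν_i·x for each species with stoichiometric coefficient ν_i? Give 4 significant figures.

Q₀ = 0.6718 vs Keq = 2.6030e+05 ⇒ Q<K, forward
Step 1:
                  A         C
  I          0.6389    0.1752
  C         -0.6275    0.2092
  E         0.01139    0.3844
  solve Keq expr → x = 0.2092; check Q = 2.6030e+05

x = 0.2092 M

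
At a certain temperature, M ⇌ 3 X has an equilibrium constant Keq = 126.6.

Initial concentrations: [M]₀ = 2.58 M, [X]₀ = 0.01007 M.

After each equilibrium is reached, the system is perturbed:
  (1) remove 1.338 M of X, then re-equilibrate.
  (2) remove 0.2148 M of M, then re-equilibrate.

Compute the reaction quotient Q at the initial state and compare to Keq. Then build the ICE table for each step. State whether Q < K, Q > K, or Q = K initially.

Q₀ = 3.9579e-07; Q < K (proceeds forward)

Q₀ = 3.9579e-07 vs Keq = 126.6 ⇒ Q<K, forward
Step 1:
                   M          X
  Initial       2.58    0.01007
  Change      -1.638      4.913
  Equil       0.9424      4.923
  solve Keq expr → x = 1.638; check Q = 126.6
Then remove 1.338 M of X.
Step 2:
                   M          X
  Initial     0.9424      3.585
  Change     -0.2708     0.8124
  Equil       0.6716      4.397
  solve Keq expr → x = 0.2708; check Q = 126.6
Then remove 0.2148 M of M.
Step 3:
                   M          X
  Initial     0.4568      4.397
  Change     0.09386    -0.2816
  Equil       0.5507      4.116
  solve Keq expr → x = -0.09386; check Q = 126.6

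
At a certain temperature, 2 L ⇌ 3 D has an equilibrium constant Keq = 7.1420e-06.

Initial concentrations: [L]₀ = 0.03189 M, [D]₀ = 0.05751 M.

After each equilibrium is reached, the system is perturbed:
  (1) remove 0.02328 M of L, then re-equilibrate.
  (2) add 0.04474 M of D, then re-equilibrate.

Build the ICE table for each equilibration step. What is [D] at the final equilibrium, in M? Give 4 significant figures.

Q₀ = 0.187 vs Keq = 7.1420e-06 ⇒ Q>K, reverse
Step 1:
                   L          D
  I          0.03189    0.05751
  C           0.0362    -0.0543
  E          0.06809   0.003211
  solve Keq expr → x = -0.0181; check Q = 7.1420e-06
Then remove 0.02328 M of L.
Step 2:
                   L          D
  I          0.04481   0.003211
  C       5.0885e-04 -7.6327e-04
  E          0.04532   0.002448
  solve Keq expr → x = -2.5442e-04; check Q = 7.1420e-06
Then add 0.04474 M of D.
Step 3:
                   L          D
  I          0.04532    0.04719
  C          0.02919   -0.04378
  E           0.0745    0.00341
  solve Keq expr → x = -0.01459; check Q = 7.1420e-06

[D]_eq = 0.00341 M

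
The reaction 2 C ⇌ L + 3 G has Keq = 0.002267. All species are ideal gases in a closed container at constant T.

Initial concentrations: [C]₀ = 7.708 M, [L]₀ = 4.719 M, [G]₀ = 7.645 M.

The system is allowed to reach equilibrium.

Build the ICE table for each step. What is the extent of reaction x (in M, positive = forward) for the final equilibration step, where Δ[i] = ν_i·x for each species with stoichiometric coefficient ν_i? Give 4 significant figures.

x = -2.371 M

Q₀ = 35.49 vs Keq = 0.002267 ⇒ Q>K, reverse
Step 1:
                  C         L         G
  I           7.708     4.719     7.645
  C           4.743    -2.371    -7.114
  E           12.45     2.348     0.531
  solve Keq expr → x = -2.371; check Q = 0.002267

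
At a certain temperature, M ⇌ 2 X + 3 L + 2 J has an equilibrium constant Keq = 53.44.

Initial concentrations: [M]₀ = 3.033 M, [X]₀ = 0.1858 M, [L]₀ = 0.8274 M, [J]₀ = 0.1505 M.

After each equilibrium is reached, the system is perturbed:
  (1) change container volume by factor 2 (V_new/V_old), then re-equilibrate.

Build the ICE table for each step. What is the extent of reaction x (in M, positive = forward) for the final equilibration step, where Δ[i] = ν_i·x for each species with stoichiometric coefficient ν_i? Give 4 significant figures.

x = 0.307 M

Q₀ = 1.4603e-04 vs Keq = 53.44 ⇒ Q<K, forward
Step 1:
                  M         X         L         J
  Initial     3.033    0.1858    0.8274    0.1505
  Change    -0.6775     1.355     2.033     1.355
  Equil       2.355     1.541      2.86     1.506
  solve Keq expr → x = 0.6775; check Q = 53.44
Then change container volume by factor 2 (V_new/V_old).
Step 2:
                  M         X         L         J
  Initial     1.178    0.7704      1.43    0.7528
  Change     -0.307     0.614    0.9211     0.614
  Equil      0.8707     1.384     2.351     1.367
  solve Keq expr → x = 0.307; check Q = 53.44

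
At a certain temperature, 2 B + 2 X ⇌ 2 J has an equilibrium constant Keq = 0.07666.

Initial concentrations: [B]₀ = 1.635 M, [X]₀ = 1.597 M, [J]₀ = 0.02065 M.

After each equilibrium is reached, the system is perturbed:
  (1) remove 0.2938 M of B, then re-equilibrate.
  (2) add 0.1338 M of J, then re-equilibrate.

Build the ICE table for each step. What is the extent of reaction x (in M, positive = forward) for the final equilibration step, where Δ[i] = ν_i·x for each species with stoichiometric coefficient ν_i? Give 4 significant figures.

Q₀ = 6.2545e-05 vs Keq = 0.07666 ⇒ Q<K, forward
Step 1:
                    B           X           J
  init          1.635       1.597     0.02065
  Δ           -0.3932     -0.3932      0.3932
  eq            1.242       1.204      0.4139
  solve Keq expr → x = 0.1966; check Q = 0.07666
Then remove 0.2938 M of B.
Step 2:
                    B           X           J
  init          0.948       1.204      0.4139
  Δ           0.06072     0.06072    -0.06072
  eq            1.009       1.264      0.3532
  solve Keq expr → x = -0.03036; check Q = 0.07666
Then add 0.1338 M of J.
Step 3:
                    B           X           J
  init          1.009       1.264       0.487
  Δ             0.081       0.081      -0.081
  eq             1.09       1.345       0.406
  solve Keq expr → x = -0.0405; check Q = 0.07666

x = -0.0405 M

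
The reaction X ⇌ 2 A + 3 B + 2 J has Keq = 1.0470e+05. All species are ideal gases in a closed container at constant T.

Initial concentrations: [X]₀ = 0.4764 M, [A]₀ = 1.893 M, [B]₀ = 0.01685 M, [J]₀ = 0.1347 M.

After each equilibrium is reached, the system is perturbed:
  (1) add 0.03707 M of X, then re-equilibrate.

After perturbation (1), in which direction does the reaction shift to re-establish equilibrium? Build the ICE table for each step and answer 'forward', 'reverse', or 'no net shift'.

Q₀ = 6.5293e-07 vs Keq = 1.0470e+05 ⇒ Q<K, forward
Step 1:
                  X         A         B         J
  I          0.4764     1.893   0.01685    0.1347
  C         -0.4761    0.9522     1.428    0.9522
  E       2.7575e-04     2.845     1.445     1.087
  solve Keq expr → x = 0.4761; check Q = 1.0470e+05
Then add 0.03707 M of X.
Step 2:
                  X         A         B         J
  I         0.03735     2.845     1.445     1.087
  C        -0.03693   0.07387    0.1108   0.07387
  E       4.1317e-04     2.919     1.556     1.161
  solve Keq expr → x = 0.03693; check Q = 1.0470e+05

Direction: forward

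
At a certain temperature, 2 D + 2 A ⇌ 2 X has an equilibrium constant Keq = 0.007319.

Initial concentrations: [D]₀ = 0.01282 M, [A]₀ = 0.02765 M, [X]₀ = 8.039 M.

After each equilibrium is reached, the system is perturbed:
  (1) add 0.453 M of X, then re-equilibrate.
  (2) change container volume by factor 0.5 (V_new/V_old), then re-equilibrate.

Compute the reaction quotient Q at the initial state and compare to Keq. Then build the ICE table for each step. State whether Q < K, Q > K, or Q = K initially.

Q₀ = 5.1433e+08 vs Keq = 0.007319 ⇒ Q>K, reverse
Step 1:
                    D           A           X
  init        0.01282     0.02765       8.039
  Δ             5.465       5.465      -5.465
  eq            5.478       5.493       2.574
  solve Keq expr → x = -2.732; check Q = 0.007319
Then add 0.453 M of X.
Step 2:
                    D           A           X
  init          5.478       5.493       3.027
  Δ            0.2313      0.2313     -0.2313
  eq            5.709       5.724       2.796
  solve Keq expr → x = -0.1157; check Q = 0.007319
Then change container volume by factor 0.5 (V_new/V_old).
Step 3:
                    D           A           X
  init          11.42       11.45       5.591
  Δ            -2.008      -2.008       2.008
  eq             9.41        9.44       7.599
  solve Keq expr → x = 1.004; check Q = 0.007319

Q₀ = 5.1433e+08; Q > K (proceeds reverse)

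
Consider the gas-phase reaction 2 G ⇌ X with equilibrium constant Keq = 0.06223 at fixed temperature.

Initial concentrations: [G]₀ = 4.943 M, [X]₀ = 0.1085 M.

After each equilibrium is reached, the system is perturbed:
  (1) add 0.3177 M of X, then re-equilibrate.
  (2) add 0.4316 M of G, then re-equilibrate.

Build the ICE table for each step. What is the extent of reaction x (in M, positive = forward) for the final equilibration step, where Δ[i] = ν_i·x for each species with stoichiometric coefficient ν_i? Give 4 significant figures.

Q₀ = 0.004441 vs Keq = 0.06223 ⇒ Q<K, forward
Step 1:
                    G           X
  I             4.943      0.1085
  C            -1.371      0.6855
  E             3.572       0.794
  solve Keq expr → x = 0.6855; check Q = 0.06223
Then add 0.3177 M of X.
Step 2:
                    G           X
  I             3.572       1.112
  C            0.3292     -0.1646
  E             3.901      0.9471
  solve Keq expr → x = -0.1646; check Q = 0.06223
Then add 0.4316 M of G.
Step 3:
                    G           X
  I             4.333      0.9471
  C           -0.2156      0.1078
  E             4.117       1.055
  solve Keq expr → x = 0.1078; check Q = 0.06223

x = 0.1078 M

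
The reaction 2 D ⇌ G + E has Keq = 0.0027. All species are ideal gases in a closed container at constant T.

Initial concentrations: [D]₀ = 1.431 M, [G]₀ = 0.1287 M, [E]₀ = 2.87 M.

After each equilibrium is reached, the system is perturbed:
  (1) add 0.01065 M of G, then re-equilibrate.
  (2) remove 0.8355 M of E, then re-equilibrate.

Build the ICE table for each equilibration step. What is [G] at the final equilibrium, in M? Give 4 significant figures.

Q₀ = 0.1804 vs Keq = 0.0027 ⇒ Q>K, reverse
Step 1:
                  D         G         E
  I           1.431    0.1287      2.87
  C          0.2518   -0.1259   -0.1259
  E           1.683  0.002786     2.744
  solve Keq expr → x = -0.1259; check Q = 0.0027
Then add 0.01065 M of G.
Step 2:
                  D         G         E
  I           1.683   0.01344     2.744
  C         0.02114  -0.01057  -0.01057
  E           1.704  0.002868     2.734
  solve Keq expr → x = -0.01057; check Q = 0.0027
Then remove 0.8355 M of E.
Step 3:
                  D         G         E
  I           1.704  0.002868     1.898
  C       -0.002495  0.001248  0.001248
  E           1.701  0.004116     1.899
  solve Keq expr → x = 0.001248; check Q = 0.0027

[G]_eq = 0.004116 M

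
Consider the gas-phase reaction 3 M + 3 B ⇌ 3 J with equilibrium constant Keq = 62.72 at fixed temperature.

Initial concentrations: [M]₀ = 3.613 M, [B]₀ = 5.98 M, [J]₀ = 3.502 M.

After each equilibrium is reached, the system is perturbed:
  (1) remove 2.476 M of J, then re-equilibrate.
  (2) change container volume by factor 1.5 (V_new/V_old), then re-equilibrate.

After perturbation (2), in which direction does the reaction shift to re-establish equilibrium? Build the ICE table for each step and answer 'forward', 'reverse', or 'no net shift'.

Direction: reverse

Q₀ = 0.004258 vs Keq = 62.72 ⇒ Q<K, forward
Step 1:
                   M          B          J
  I            3.613       5.98      3.502
  C            -3.05      -3.05       3.05
  E           0.5629       2.93      6.552
  solve Keq expr → x = 1.017; check Q = 62.72
Then remove 2.476 M of J.
Step 2:
                   M          B          J
  I           0.5629       2.93      4.076
  C          -0.1746    -0.1746     0.1746
  E           0.3883      2.755      4.251
  solve Keq expr → x = 0.05819; check Q = 62.72
Then change container volume by factor 1.5 (V_new/V_old).
Step 3:
                   M          B          J
  I           0.2589      1.837      2.834
  C          0.09725    0.09725   -0.09725
  E           0.3561      1.934      2.737
  solve Keq expr → x = -0.03242; check Q = 62.72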